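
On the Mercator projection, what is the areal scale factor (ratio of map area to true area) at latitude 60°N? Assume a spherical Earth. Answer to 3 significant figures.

The Mercator projection is conformal; its linear scale factor is the same in every direction and equals sec φ = 1/cos φ.
Areal scale = k² = sec²φ = 1/cos²(60°) = 1/0.5000² = 4.000.

4.00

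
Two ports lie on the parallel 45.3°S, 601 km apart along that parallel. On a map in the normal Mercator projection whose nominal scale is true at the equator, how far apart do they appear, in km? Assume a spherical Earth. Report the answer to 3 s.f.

For Mercator, h = k = sec φ (a conformal cylindrical projection has a single point scale, 1/cos φ).
Along the parallel, k = sec 45.3° = 1/0.7034 = 1.422.
Map distance = 601 × 1.422 ≈ 854 km.

854 km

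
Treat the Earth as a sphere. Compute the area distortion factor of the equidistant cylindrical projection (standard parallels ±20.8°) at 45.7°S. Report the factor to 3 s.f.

In the equirectangular projection with standard parallel φ₀ = 20.8° (x = Rλ cos φ₀, y = Rφ), meridians are true-scale (h = 1) and the parallel scale is k = cos φ₀ / cos φ.
Areal scale = h·k = 1 × cos φ₀ / cos φ; at 45.7°, h = 1.000, k = 1.338, so h·k = 1.338.

1.34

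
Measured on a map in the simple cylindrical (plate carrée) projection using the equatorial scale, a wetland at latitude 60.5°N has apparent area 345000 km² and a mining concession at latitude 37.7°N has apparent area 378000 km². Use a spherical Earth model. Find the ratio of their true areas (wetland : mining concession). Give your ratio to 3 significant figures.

Plate carrée has h = 1 and k = sec φ, giving areal scale sec φ; true area = (apparent area) · cos φ.
True area of wetland: 345000 × cos(60.5°) = 345000 × 0.4924 = 169900 km².
True area of mining concession: 378000 × cos(37.7°) = 378000 × 0.7912 = 299100 km².
Ratio = 169900 / 299100 ≈ 0.568.

0.568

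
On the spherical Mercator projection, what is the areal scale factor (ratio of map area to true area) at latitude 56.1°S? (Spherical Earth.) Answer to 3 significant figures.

3.21

Mercator is conformal, so the point scale is isotropic: h = k = sec φ = 1/cos φ.
Areal scale = k² = sec²φ = 1/cos²(56.1°) = 1/0.5577² = 3.215.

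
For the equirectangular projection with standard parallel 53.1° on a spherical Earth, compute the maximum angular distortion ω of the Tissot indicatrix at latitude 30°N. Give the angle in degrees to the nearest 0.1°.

20.9°

With standard parallel φ₀ = 53.1°, the equirectangular projection gives x = Rλ cos φ₀, y = Rφ, so h = 1 and k = cos 53.1° / cos φ.
At 30°: h = 1.000, k = 0.6933; principal scales a = 1.000, b = 0.6933.
sin(ω/2) = (a − b)/(a + b) = 0.3067/1.693 = 0.1811, so ω = 2 arcsin(0.1811) ≈ 20.9°.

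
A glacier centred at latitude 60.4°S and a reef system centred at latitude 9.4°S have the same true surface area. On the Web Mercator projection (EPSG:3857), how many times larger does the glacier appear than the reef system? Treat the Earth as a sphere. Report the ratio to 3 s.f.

3.99

Mercator is conformal with k = sec φ, so areal scale = k² = sec²φ.
At 60.4°: sec²(60.4°) = 1/0.4939² = 4.099.
At 9.4°: sec²(9.4°) = 1/0.9866² = 1.027.
Ratio = 4.099/1.027 = cos²(9.4°)/cos²(60.4°) ≈ 3.99.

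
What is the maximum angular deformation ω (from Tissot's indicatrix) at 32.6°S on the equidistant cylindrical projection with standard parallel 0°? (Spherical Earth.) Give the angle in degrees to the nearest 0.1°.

9.8°

Plate carrée maps x = Rλ, y = Rφ. The meridian scale is h = 1 and the parallel scale is k = 1/cos φ = sec φ.
At 32.6°: h = 1.000, k = 1.187; principal scales a = 1.187, b = 1.000.
sin(ω/2) = (a − b)/(a + b) = 0.1870/2.187 = 0.08551, so ω = 2 arcsin(0.08551) ≈ 9.8°.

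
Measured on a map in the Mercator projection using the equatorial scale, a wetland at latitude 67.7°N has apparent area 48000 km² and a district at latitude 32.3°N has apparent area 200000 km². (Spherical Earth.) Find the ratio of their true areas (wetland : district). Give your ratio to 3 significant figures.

On Mercator the areal scale is sec²φ, so true area = apparent × cos²φ.
True area of wetland: 48000 × cos²(67.7°) = 48000 × 0.1440 = 6911 km².
True area of district: 200000 × cos²(32.3°) = 200000 × 0.7145 = 142900 km².
Ratio = 6911 / 142900 ≈ 0.0484.

0.0484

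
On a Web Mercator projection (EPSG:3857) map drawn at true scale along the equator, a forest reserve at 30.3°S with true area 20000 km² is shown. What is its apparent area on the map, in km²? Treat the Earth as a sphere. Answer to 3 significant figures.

Mercator is conformal, so the point scale is isotropic: h = k = sec φ = 1/cos φ.
Areal scale = k² = sec²φ = 1/cos²(30.3°) = 1/0.8634² = 1.341.
Apparent area = 20000 × 1.341 ≈ 26800 km².

26800 km²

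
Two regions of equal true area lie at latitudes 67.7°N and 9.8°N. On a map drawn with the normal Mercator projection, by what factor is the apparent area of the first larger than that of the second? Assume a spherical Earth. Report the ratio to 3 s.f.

6.74

Mercator areal scale is sec²φ.
At 67.7°: sec²(67.7°) = 1/0.3795² = 6.945.
At 9.8°: sec²(9.8°) = 1/0.9854² = 1.030.
Ratio = 6.945/1.030 = cos²(9.8°)/cos²(67.7°) ≈ 6.74.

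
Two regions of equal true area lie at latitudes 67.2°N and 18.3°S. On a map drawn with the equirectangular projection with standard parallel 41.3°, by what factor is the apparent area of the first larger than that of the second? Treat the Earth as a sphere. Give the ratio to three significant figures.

In the equirectangular projection with standard parallel φ₀ = 41.3° (x = Rλ cos φ₀, y = Rφ), meridians are true-scale (h = 1) and the parallel scale is k = cos φ₀ / cos φ.
Areal scale at 67.2°: h·k = 1.000 × 1.939 = 1.939.
Areal scale at 18.3°: h·k = 1.000 × 0.7913 = 0.7913.
Ratio = 1.939/0.7913 ≈ 2.45.

2.45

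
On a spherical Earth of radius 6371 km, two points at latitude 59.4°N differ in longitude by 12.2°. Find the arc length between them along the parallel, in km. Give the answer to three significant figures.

691 km

Arc length along a parallel = R cos φ · Δλ (with Δλ in radians).
= 6371 × cos 59.4° × (12.2° × π/180) = 6371 × 0.5090 × 0.2129 ≈ 691 km.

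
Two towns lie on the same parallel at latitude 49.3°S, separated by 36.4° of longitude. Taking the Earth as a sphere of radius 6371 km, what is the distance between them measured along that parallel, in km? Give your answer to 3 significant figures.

Arc length along a parallel = R cos φ · Δλ (with Δλ in radians).
= 6371 × cos 49.3° × (36.4° × π/180) = 6371 × 0.6521 × 0.6353 ≈ 2640 km.

2640 km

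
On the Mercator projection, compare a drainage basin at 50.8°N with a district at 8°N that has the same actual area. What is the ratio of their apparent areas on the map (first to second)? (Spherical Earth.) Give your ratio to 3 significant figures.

Mercator is conformal with k = sec φ, so areal scale = k² = sec²φ.
At 50.8°: sec²(50.8°) = 1/0.6320² = 2.503.
At 8°: sec²(8°) = 1/0.9903² = 1.020.
Ratio = 2.503/1.020 = cos²(8°)/cos²(50.8°) ≈ 2.45.

2.45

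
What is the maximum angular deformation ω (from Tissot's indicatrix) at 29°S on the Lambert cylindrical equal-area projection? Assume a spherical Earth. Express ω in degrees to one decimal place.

15.3°

The Lambert cylindrical equal-area projection is the cylindrical equal-area projection with its standard parallel at the equator (φ₀ = 0). Cylindrical equal-area (φ₀ = 0°): h = cos φ / cos 0° along meridians, k = cos 0° / cos φ along parallels; h·k = 1.
At 29°: h = 0.8746, k = 1.143; principal scales a = 1.143, b = 0.8746.
sin(ω/2) = (a − b)/(a + b) = 0.2687/2.018 = 0.1332, so ω = 2 arcsin(0.1332) ≈ 15.3°.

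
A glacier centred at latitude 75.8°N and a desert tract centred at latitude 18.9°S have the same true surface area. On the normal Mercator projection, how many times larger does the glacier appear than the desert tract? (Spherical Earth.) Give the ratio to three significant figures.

14.9

Mercator areal scale is sec²φ.
At 75.8°: sec²(75.8°) = 1/0.2453² = 16.62.
At 18.9°: sec²(18.9°) = 1/0.9461² = 1.117.
Ratio = 16.62/1.117 = cos²(18.9°)/cos²(75.8°) ≈ 14.9.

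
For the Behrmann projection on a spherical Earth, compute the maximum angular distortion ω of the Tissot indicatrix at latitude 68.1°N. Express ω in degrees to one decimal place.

86.8°

Behrmann is a cylindrical equal-area projection with standard parallels at ±30°. Cylindrical equal-area (φ₀ = 30°): h = cos φ / cos 30° along meridians, k = cos 30° / cos φ along parallels; h·k = 1.
At 68.1°: h = 0.4307, k = 2.322; principal scales a = 2.322, b = 0.4307.
sin(ω/2) = (a − b)/(a + b) = 1.891/2.753 = 0.6871, so ω = 2 arcsin(0.6871) ≈ 86.8°.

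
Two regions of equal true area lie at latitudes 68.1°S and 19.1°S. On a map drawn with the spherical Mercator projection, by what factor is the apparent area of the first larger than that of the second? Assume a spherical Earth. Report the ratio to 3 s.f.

6.42

Mercator is conformal with k = sec φ, so areal scale = k² = sec²φ.
At 68.1°: sec²(68.1°) = 1/0.3730² = 7.188.
At 19.1°: sec²(19.1°) = 1/0.9449² = 1.120.
Ratio = 7.188/1.120 = cos²(19.1°)/cos²(68.1°) ≈ 6.42.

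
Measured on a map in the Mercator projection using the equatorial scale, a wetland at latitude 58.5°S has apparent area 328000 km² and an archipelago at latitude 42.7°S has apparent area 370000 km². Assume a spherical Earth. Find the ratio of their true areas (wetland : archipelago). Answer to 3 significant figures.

Mercator's areal exaggeration is sec²φ; hence true area = (apparent area) · cos²φ.
True area of wetland: 328000 × cos²(58.5°) = 328000 × 0.2730 = 89550 km².
True area of archipelago: 370000 × cos²(42.7°) = 370000 × 0.5401 = 199800 km².
Ratio = 89550 / 199800 ≈ 0.448.

0.448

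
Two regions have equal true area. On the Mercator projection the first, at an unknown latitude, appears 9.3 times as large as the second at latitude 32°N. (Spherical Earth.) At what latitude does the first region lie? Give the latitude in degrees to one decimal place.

For equal true areas on Mercator, apparent areas scale as sec²φ, so the ratio is cos²φ₂ / cos²φ₁.
cos²φ₂ / cos²φ₁ = 9.3  ⇒  cos φ₁ = cos 32° / √9.3 = 0.8480/3.050 = 0.2781.
φ₁ = arccos(0.2781) ≈ 73.9°.

73.9°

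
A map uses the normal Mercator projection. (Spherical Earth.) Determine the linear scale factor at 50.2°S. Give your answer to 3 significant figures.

Mercator is conformal, so the point scale is isotropic: h = k = sec φ = 1/cos φ.
k = 1/cos 50.2° = 1/0.6401 = 1.562.

1.56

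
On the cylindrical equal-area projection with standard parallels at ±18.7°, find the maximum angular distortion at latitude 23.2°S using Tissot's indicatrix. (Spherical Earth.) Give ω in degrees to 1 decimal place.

3.4°

A cylindrical equal-area projection with standard parallel φ₀ has meridian scale h = cos φ / cos φ₀ and parallel scale k = cos φ₀ / cos φ (so areas are preserved, h·k = 1).
At 23.2°: h = 0.9704, k = 1.031; principal scales a = 1.031, b = 0.9704.
sin(ω/2) = (a − b)/(a + b) = 0.06018/2.001 = 0.03008, so ω = 2 arcsin(0.03008) ≈ 3.4°.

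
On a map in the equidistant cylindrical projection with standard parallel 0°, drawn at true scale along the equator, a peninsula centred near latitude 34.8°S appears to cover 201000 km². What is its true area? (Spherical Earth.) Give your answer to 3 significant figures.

For the equirectangular projection with φ₀ = 0 (plate carrée), h = 1 along meridians and k = sec φ along parallels.
Areal scale = h·k = 1 × sec φ; at 34.8°, h = 1.000, k = 1.218, so h·k = 1.218.
True area = apparent / (areal scale) = 201000 / 1.218 ≈ 165000 km².

165000 km²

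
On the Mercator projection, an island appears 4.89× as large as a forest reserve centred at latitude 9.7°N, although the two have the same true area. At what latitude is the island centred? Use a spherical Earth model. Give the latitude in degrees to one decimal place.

On Mercator, (apparent₁)/(apparent₂) = sec²φ₁ / sec²φ₂ when true areas are equal.
cos²φ₂ / cos²φ₁ = 4.89  ⇒  cos φ₁ = cos 9.7° / √4.89 = 0.9857/2.211 = 0.4458.
φ₁ = arccos(0.4458) ≈ 63.5°.

63.5°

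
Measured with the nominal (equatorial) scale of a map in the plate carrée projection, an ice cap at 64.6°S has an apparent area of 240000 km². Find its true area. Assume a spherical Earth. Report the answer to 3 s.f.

For the equirectangular projection with φ₀ = 0 (plate carrée), h = 1 along meridians and k = sec φ along parallels.
Areal scale = h·k = 1 × sec φ; at 64.6°, h = 1.000, k = 2.331, so h·k = 2.331.
True area = apparent / (areal scale) = 240000 / 2.331 ≈ 103000 km².

103000 km²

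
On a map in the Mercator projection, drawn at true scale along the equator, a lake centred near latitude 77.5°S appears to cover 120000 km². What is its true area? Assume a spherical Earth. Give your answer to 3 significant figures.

5620 km²

Mercator is conformal, so the point scale is isotropic: h = k = sec φ = 1/cos φ.
Areal scale = k² = sec²φ = 1/cos²(77.5°) = 1/0.2164² = 21.35.
True area = apparent / (areal scale) = 120000 / 21.35 ≈ 5620 km².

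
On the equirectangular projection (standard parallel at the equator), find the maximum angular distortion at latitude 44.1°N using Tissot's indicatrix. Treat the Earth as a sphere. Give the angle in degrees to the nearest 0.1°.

18.9°

For the equirectangular projection with φ₀ = 0 (plate carrée), h = 1 along meridians and k = sec φ along parallels.
At 44.1°: h = 1.000, k = 1.393; principal scales a = 1.393, b = 1.000.
sin(ω/2) = (a − b)/(a + b) = 0.3925/2.393 = 0.1641, so ω = 2 arcsin(0.1641) ≈ 18.9°.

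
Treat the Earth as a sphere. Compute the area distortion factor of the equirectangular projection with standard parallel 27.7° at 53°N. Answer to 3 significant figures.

In the equirectangular projection with standard parallel φ₀ = 27.7° (x = Rλ cos φ₀, y = Rφ), meridians are true-scale (h = 1) and the parallel scale is k = cos φ₀ / cos φ.
Areal scale = h·k = 1 × cos φ₀ / cos φ; at 53°, h = 1.000, k = 1.471, so h·k = 1.471.

1.47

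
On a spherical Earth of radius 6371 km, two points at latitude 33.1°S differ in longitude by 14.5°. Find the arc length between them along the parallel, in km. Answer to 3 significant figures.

1350 km

Arc length along a parallel = R cos φ · Δλ (with Δλ in radians).
= 6371 × cos 33.1° × (14.5° × π/180) = 6371 × 0.8377 × 0.2531 ≈ 1350 km.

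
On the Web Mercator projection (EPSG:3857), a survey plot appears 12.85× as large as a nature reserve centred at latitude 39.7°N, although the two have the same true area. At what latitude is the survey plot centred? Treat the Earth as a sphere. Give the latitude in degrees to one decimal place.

77.6°

On Mercator, (apparent₁)/(apparent₂) = sec²φ₁ / sec²φ₂ when true areas are equal.
cos²φ₂ / cos²φ₁ = 12.85  ⇒  cos φ₁ = cos 39.7° / √12.85 = 0.7694/3.585 = 0.2146.
φ₁ = arccos(0.2146) ≈ 77.6°.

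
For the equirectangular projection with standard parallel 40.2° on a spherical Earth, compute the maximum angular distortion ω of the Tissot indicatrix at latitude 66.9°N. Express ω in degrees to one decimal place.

With standard parallel φ₀ = 40.2°, the equirectangular projection gives x = Rλ cos φ₀, y = Rφ, so h = 1 and k = cos 40.2° / cos φ.
At 66.9°: h = 1.000, k = 1.947; principal scales a = 1.947, b = 1.000.
sin(ω/2) = (a − b)/(a + b) = 0.9468/2.947 = 0.3213, so ω = 2 arcsin(0.3213) ≈ 37.5°.

37.5°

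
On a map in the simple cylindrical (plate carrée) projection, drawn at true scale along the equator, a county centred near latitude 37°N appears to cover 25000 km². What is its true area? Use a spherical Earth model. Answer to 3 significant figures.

For the equirectangular projection with φ₀ = 0 (plate carrée), h = 1 along meridians and k = sec φ along parallels.
Areal scale = h·k = 1 × sec φ; at 37°, h = 1.000, k = 1.252, so h·k = 1.252.
True area = apparent / (areal scale) = 25000 / 1.252 ≈ 20000 km².

20000 km²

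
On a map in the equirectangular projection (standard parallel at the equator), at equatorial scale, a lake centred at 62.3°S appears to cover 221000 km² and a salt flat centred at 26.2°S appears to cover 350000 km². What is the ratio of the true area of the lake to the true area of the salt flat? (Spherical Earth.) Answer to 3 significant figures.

0.327

Plate carrée has h = 1 and k = sec φ, giving areal scale sec φ; true area = (apparent area) · cos φ.
True area of lake: 221000 × cos(62.3°) = 221000 × 0.4648 = 102700 km².
True area of salt flat: 350000 × cos(26.2°) = 350000 × 0.8973 = 314000 km².
Ratio = 102700 / 314000 ≈ 0.327.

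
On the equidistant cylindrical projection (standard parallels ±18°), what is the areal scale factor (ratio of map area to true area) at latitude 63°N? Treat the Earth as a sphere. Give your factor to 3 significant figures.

2.09

In the equirectangular projection with standard parallel φ₀ = 18° (x = Rλ cos φ₀, y = Rφ), meridians are true-scale (h = 1) and the parallel scale is k = cos φ₀ / cos φ.
Areal scale = h·k = 1 × cos φ₀ / cos φ; at 63°, h = 1.000, k = 2.095, so h·k = 2.095.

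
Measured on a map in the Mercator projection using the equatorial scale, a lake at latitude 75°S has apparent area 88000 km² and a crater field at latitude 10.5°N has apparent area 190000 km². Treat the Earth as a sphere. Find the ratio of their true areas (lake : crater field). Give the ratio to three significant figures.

On Mercator the areal scale is sec²φ, so true area = apparent × cos²φ.
True area of lake: 88000 × cos²(75°) = 88000 × 0.06699 = 5895 km².
True area of crater field: 190000 × cos²(10.5°) = 190000 × 0.9668 = 183700 km².
Ratio = 5895 / 183700 ≈ 0.0321.

0.0321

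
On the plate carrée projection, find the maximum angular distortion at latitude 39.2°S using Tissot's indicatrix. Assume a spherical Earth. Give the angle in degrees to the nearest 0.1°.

14.6°

Plate carrée maps x = Rλ, y = Rφ. The meridian scale is h = 1 and the parallel scale is k = 1/cos φ = sec φ.
At 39.2°: h = 1.000, k = 1.290; principal scales a = 1.290, b = 1.000.
sin(ω/2) = (a − b)/(a + b) = 0.2904/2.290 = 0.1268, so ω = 2 arcsin(0.1268) ≈ 14.6°.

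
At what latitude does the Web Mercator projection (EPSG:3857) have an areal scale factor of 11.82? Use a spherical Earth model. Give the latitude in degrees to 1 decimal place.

73.1°

Mercator areal scale is sec²φ.
sec²φ = 11.82  ⇒  cos²φ = 0.08460  ⇒  cos φ = 0.2909.
φ = arccos(0.2909) ≈ 73.1°.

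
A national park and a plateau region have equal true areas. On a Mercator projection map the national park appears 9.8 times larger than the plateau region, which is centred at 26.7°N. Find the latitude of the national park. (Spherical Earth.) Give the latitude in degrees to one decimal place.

73.4°

On Mercator, (apparent₁)/(apparent₂) = sec²φ₁ / sec²φ₂ when true areas are equal.
cos²φ₂ / cos²φ₁ = 9.8  ⇒  cos φ₁ = cos 26.7° / √9.8 = 0.8934/3.130 = 0.2854.
φ₁ = arccos(0.2854) ≈ 73.4°.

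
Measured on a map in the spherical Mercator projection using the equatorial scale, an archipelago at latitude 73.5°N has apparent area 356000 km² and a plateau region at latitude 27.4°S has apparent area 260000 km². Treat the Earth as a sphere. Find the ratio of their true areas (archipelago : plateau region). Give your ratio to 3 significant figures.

Mercator's areal exaggeration is sec²φ; hence true area = (apparent area) · cos²φ.
True area of archipelago: 356000 × cos²(73.5°) = 356000 × 0.08066 = 28720 km².
True area of plateau region: 260000 × cos²(27.4°) = 260000 × 0.7882 = 204900 km².
Ratio = 28720 / 204900 ≈ 0.140.

0.140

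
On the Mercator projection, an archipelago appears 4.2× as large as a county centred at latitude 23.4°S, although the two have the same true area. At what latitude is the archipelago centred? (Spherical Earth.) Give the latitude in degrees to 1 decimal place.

63.4°

On Mercator, (apparent₁)/(apparent₂) = sec²φ₁ / sec²φ₂ when true areas are equal.
cos²φ₂ / cos²φ₁ = 4.2  ⇒  cos φ₁ = cos 23.4° / √4.2 = 0.9178/2.049 = 0.4478.
φ₁ = arccos(0.4478) ≈ 63.4°.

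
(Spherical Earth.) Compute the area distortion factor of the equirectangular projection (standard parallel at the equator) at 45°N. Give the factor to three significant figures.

For the equirectangular projection with φ₀ = 0 (plate carrée), h = 1 along meridians and k = sec φ along parallels.
Areal scale = h·k = 1 × sec φ; at 45°, h = 1.000, k = 1.414, so h·k = 1.414.

1.41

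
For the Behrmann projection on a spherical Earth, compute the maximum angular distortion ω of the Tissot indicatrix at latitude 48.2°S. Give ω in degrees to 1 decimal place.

The Behrmann projection is cylindrical equal-area with φ₀ = 30°. Cylindrical equal-area (φ₀ = 30°): h = cos φ / cos 30° along meridians, k = cos 30° / cos φ along parallels; h·k = 1.
At 48.2°: h = 0.7696, k = 1.299; principal scales a = 1.299, b = 0.7696.
sin(ω/2) = (a − b)/(a + b) = 0.5297/2.069 = 0.2560, so ω = 2 arcsin(0.2560) ≈ 29.7°.

29.7°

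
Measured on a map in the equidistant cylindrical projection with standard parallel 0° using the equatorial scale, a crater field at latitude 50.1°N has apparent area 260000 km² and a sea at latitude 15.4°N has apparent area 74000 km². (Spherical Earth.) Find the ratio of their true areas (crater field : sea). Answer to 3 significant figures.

2.34

On the plate carrée, areal scale = h·k = 1 × sec φ, so true area = apparent × cos φ.
True area of crater field: 260000 × cos(50.1°) = 260000 × 0.6414 = 166800 km².
True area of sea: 74000 × cos(15.4°) = 74000 × 0.9641 = 71340 km².
Ratio = 166800 / 71340 ≈ 2.34.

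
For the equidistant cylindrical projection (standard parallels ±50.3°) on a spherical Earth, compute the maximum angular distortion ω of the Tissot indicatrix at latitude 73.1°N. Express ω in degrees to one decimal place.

In the equirectangular projection with standard parallel φ₀ = 50.3° (x = Rλ cos φ₀, y = Rφ), meridians are true-scale (h = 1) and the parallel scale is k = cos φ₀ / cos φ.
At 73.1°: h = 1.000, k = 2.197; principal scales a = 2.197, b = 1.000.
sin(ω/2) = (a − b)/(a + b) = 1.197/3.197 = 0.3745, so ω = 2 arcsin(0.3745) ≈ 44.0°.

44.0°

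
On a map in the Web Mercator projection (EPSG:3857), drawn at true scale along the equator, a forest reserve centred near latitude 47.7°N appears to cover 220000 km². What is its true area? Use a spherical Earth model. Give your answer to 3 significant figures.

99600 km²

The Mercator projection is conformal; its linear scale factor is the same in every direction and equals sec φ = 1/cos φ.
Areal scale = k² = sec²φ = 1/cos²(47.7°) = 1/0.6730² = 2.208.
True area = apparent / (areal scale) = 220000 / 2.208 ≈ 99600 km².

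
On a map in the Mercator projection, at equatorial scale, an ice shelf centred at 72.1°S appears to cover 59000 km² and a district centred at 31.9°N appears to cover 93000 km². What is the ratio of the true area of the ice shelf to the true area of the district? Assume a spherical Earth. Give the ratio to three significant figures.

Mercator's areal exaggeration is sec²φ; hence true area = (apparent area) · cos²φ.
True area of ice shelf: 59000 × cos²(72.1°) = 59000 × 0.09447 = 5574 km².
True area of district: 93000 × cos²(31.9°) = 93000 × 0.7208 = 67030 km².
Ratio = 5574 / 67030 ≈ 0.0832.

0.0832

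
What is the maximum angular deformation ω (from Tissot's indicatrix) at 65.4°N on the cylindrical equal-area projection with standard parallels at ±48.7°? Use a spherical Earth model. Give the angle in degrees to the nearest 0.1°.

For cylindrical equal-area with standard parallel φ₀, h = cos φ / cos φ₀ and k = cos φ₀ / cos φ, so h·k = 1.
At 65.4°: h = 0.6307, k = 1.585; principal scales a = 1.585, b = 0.6307.
sin(ω/2) = (a − b)/(a + b) = 0.9547/2.216 = 0.4308, so ω = 2 arcsin(0.4308) ≈ 51.0°.

51.0°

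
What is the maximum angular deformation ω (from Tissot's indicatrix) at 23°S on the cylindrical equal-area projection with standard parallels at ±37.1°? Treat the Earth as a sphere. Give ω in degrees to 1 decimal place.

Cylindrical equal-area (φ₀ = 37.1°): h = cos φ / cos 37.1° along meridians, k = cos 37.1° / cos φ along parallels; h·k = 1.
At 23°: h = 1.154, k = 0.8665; principal scales a = 1.154, b = 0.8665.
sin(ω/2) = (a − b)/(a + b) = 0.2877/2.021 = 0.1424, so ω = 2 arcsin(0.1424) ≈ 16.4°.

16.4°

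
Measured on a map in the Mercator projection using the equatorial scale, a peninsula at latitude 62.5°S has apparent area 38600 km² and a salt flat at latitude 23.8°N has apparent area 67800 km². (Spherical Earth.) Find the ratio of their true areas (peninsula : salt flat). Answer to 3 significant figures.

0.145

Since Mercator area scale is 1/cos²φ, the true area equals the apparent area multiplied by cos²φ.
True area of peninsula: 38600 × cos²(62.5°) = 38600 × 0.2132 = 8230 km².
True area of salt flat: 67800 × cos²(23.8°) = 67800 × 0.8372 = 56760 km².
Ratio = 8230 / 56760 ≈ 0.145.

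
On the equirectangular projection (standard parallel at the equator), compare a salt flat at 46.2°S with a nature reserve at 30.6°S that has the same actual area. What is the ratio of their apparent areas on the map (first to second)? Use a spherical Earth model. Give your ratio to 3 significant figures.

1.24

For the equirectangular projection with φ₀ = 0 (plate carrée), h = 1 along meridians and k = sec φ along parallels.
Areal scale at 46.2°: h·k = 1.000 × 1.445 = 1.445.
Areal scale at 30.6°: h·k = 1.000 × 1.162 = 1.162.
Ratio = 1.445/1.162 ≈ 1.24.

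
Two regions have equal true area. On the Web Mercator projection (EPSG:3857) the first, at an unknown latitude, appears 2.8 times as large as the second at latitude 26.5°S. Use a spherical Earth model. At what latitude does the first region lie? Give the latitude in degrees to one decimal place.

Mercator areal scale is sec²φ, so apparent-area ratio = sec²φ₁ / sec²φ₂ = cos²φ₂ / cos²φ₁.
cos²φ₂ / cos²φ₁ = 2.8  ⇒  cos φ₁ = cos 26.5° / √2.8 = 0.8949/1.673 = 0.5348.
φ₁ = arccos(0.5348) ≈ 57.7°.

57.7°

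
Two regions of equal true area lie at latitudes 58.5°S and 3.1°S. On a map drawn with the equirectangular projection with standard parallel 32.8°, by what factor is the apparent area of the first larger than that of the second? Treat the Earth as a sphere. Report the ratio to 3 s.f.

1.91

In the equirectangular projection with standard parallel φ₀ = 32.8° (x = Rλ cos φ₀, y = Rφ), meridians are true-scale (h = 1) and the parallel scale is k = cos φ₀ / cos φ.
Areal scale at 58.5°: h·k = 1.000 × 1.609 = 1.609.
Areal scale at 3.1°: h·k = 1.000 × 0.8418 = 0.8418.
Ratio = 1.609/0.8418 ≈ 1.91.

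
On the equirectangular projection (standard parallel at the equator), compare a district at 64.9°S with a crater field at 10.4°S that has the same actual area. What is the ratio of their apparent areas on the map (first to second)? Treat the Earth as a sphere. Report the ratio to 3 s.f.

2.32

In the plate carrée (x = Rλ, y = Rφ), meridians are true-scale (h = 1) and parallels are stretched by k = sec φ.
Areal scale at 64.9°: h·k = 1.000 × 2.357 = 2.357.
Areal scale at 10.4°: h·k = 1.000 × 1.017 = 1.017.
Ratio = 2.357/1.017 ≈ 2.32.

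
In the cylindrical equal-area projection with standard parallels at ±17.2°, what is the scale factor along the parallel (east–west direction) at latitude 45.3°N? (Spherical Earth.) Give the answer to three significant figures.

1.36

A cylindrical equal-area projection with standard parallel φ₀ has meridian scale h = cos φ / cos φ₀ and parallel scale k = cos φ₀ / cos φ (so areas are preserved, h·k = 1).
k = cos 17.2° / cos 45.3° = 0.9553/0.7034 = 1.358.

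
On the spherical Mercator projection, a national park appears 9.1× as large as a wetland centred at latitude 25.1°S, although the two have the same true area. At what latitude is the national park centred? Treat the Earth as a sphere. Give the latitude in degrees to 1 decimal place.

Mercator areal scale is sec²φ, so apparent-area ratio = sec²φ₁ / sec²φ₂ = cos²φ₂ / cos²φ₁.
cos²φ₂ / cos²φ₁ = 9.1  ⇒  cos φ₁ = cos 25.1° / √9.1 = 0.9056/3.017 = 0.3002.
φ₁ = arccos(0.3002) ≈ 72.5°.

72.5°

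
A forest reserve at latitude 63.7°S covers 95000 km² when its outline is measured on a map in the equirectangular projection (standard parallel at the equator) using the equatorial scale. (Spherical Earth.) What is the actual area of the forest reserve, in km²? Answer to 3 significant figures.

Plate carrée maps x = Rλ, y = Rφ. The meridian scale is h = 1 and the parallel scale is k = 1/cos φ = sec φ.
Areal scale = h·k = 1 × sec φ; at 63.7°, h = 1.000, k = 2.257, so h·k = 2.257.
True area = apparent / (areal scale) = 95000 / 2.257 ≈ 42100 km².

42100 km²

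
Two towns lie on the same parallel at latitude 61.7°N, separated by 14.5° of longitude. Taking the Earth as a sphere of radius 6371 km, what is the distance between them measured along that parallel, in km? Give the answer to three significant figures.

764 km

Arc length along a parallel = R cos φ · Δλ (with Δλ in radians).
= 6371 × cos 61.7° × (14.5° × π/180) = 6371 × 0.4741 × 0.2531 ≈ 764 km.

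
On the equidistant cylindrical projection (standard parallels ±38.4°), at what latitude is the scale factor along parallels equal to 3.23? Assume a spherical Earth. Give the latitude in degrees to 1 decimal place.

76.0°

The equidistant cylindrical projection with φ₀ = 38.4° has h = 1 (meridians true) and k = cos φ₀ / cos φ along parallels.
k = cos φ₀ / cos φ = 3.23  ⇒  cos φ = cos 38.4° / 3.23 = 0.2426.
φ = arccos(0.2426) ≈ 76.0°.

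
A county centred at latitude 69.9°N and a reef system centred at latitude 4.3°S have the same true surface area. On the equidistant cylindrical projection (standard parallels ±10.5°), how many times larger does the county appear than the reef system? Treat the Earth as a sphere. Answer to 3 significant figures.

The equidistant cylindrical projection with φ₀ = 10.5° has h = 1 (meridians true) and k = cos φ₀ / cos φ along parallels.
Areal scale at 69.9°: h·k = 1.000 × 2.861 = 2.861.
Areal scale at 4.3°: h·k = 1.000 × 0.9860 = 0.9860.
Ratio = 2.861/0.9860 ≈ 2.90.

2.90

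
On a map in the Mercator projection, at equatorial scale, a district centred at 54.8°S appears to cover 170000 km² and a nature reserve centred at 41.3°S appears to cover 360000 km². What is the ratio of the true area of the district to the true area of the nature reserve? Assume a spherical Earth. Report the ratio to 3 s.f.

On Mercator the areal scale is sec²φ, so true area = apparent × cos²φ.
True area of district: 170000 × cos²(54.8°) = 170000 × 0.3323 = 56490 km².
True area of nature reserve: 360000 × cos²(41.3°) = 360000 × 0.5644 = 203200 km².
Ratio = 56490 / 203200 ≈ 0.278.

0.278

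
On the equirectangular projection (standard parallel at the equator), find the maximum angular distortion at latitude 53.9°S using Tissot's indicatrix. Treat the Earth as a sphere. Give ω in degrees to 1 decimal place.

In the plate carrée (x = Rλ, y = Rφ), meridians are true-scale (h = 1) and parallels are stretched by k = sec φ.
At 53.9°: h = 1.000, k = 1.697; principal scales a = 1.697, b = 1.000.
sin(ω/2) = (a − b)/(a + b) = 0.6972/2.697 = 0.2585, so ω = 2 arcsin(0.2585) ≈ 30.0°.

30.0°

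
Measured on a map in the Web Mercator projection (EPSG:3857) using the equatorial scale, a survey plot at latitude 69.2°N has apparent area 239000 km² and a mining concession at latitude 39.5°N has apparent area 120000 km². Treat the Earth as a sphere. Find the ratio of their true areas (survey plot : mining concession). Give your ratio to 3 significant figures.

Since Mercator area scale is 1/cos²φ, the true area equals the apparent area multiplied by cos²φ.
True area of survey plot: 239000 × cos²(69.2°) = 239000 × 0.1261 = 30140 km².
True area of mining concession: 120000 × cos²(39.5°) = 120000 × 0.5954 = 71450 km².
Ratio = 30140 / 71450 ≈ 0.422.

0.422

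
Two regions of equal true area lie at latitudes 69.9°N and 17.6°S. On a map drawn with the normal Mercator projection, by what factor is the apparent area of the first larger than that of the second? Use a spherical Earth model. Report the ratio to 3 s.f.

7.69

On Mercator, area is exaggerated by sec²φ = 1/cos²φ.
At 69.9°: sec²(69.9°) = 1/0.3437² = 8.467.
At 17.6°: sec²(17.6°) = 1/0.9532² = 1.101.
Ratio = 8.467/1.101 = cos²(17.6°)/cos²(69.9°) ≈ 7.69.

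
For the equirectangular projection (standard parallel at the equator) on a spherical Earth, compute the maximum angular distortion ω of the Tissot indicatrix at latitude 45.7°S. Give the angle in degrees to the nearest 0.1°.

20.5°

For the equirectangular projection with φ₀ = 0 (plate carrée), h = 1 along meridians and k = sec φ along parallels.
At 45.7°: h = 1.000, k = 1.432; principal scales a = 1.432, b = 1.000.
sin(ω/2) = (a − b)/(a + b) = 0.4318/2.432 = 0.1776, so ω = 2 arcsin(0.1776) ≈ 20.5°.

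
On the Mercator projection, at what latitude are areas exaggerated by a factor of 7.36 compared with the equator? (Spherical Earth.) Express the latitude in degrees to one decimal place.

Mercator areal scale is sec²φ.
sec²φ = 7.36  ⇒  cos²φ = 0.1359  ⇒  cos φ = 0.3686.
φ = arccos(0.3686) ≈ 68.4°.

68.4°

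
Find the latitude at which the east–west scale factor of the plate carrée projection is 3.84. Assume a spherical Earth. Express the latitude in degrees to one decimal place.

74.9°

Plate carrée: h = 1, k = sec φ along parallels.
sec φ = 3.84  ⇒  cos φ = 0.2604  ⇒  φ ≈ 74.9°.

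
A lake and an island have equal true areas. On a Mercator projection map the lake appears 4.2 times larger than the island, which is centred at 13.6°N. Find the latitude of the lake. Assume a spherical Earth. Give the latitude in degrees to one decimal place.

For equal true areas on Mercator, apparent areas scale as sec²φ, so the ratio is cos²φ₂ / cos²φ₁.
cos²φ₂ / cos²φ₁ = 4.2  ⇒  cos φ₁ = cos 13.6° / √4.2 = 0.9720/2.049 = 0.4743.
φ₁ = arccos(0.4743) ≈ 61.7°.

61.7°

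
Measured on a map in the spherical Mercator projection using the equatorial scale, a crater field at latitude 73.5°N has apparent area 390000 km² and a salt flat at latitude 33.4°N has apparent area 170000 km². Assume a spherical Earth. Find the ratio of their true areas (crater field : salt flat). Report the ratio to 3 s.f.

Since Mercator area scale is 1/cos²φ, the true area equals the apparent area multiplied by cos²φ.
True area of crater field: 390000 × cos²(73.5°) = 390000 × 0.08066 = 31460 km².
True area of salt flat: 170000 × cos²(33.4°) = 170000 × 0.6970 = 118500 km².
Ratio = 31460 / 118500 ≈ 0.266.

0.266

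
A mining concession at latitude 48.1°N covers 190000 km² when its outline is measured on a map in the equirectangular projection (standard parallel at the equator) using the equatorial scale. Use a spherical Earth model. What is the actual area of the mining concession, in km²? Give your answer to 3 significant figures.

Plate carrée maps x = Rλ, y = Rφ. The meridian scale is h = 1 and the parallel scale is k = 1/cos φ = sec φ.
Areal scale = h·k = 1 × sec φ; at 48.1°, h = 1.000, k = 1.497, so h·k = 1.497.
True area = apparent / (areal scale) = 190000 / 1.497 ≈ 127000 km².

127000 km²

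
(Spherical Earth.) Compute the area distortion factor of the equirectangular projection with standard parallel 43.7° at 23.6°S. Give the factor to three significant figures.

0.789

The equidistant cylindrical projection with φ₀ = 43.7° has h = 1 (meridians true) and k = cos φ₀ / cos φ along parallels.
Areal scale = h·k = 1 × cos φ₀ / cos φ; at 23.6°, h = 1.000, k = 0.7890, so h·k = 0.7890.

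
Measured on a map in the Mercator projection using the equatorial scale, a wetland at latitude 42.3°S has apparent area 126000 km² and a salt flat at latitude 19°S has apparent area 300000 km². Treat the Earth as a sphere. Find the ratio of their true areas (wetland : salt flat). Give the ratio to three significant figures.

Mercator's areal exaggeration is sec²φ; hence true area = (apparent area) · cos²φ.
True area of wetland: 126000 × cos²(42.3°) = 126000 × 0.5471 = 68930 km².
True area of salt flat: 300000 × cos²(19°) = 300000 × 0.8940 = 268200 km².
Ratio = 68930 / 268200 ≈ 0.257.

0.257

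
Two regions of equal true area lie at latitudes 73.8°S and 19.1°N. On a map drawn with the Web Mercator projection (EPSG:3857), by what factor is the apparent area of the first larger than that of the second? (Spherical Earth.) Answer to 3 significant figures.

Mercator is conformal with k = sec φ, so areal scale = k² = sec²φ.
At 73.8°: sec²(73.8°) = 1/0.2790² = 12.85.
At 19.1°: sec²(19.1°) = 1/0.9449² = 1.120.
Ratio = 12.85/1.120 = cos²(19.1°)/cos²(73.8°) ≈ 11.5.

11.5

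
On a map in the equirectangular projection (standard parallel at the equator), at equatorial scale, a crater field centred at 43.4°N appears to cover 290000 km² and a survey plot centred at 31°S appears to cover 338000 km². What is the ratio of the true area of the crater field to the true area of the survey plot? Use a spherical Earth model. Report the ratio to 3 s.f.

Plate carrée has h = 1 and k = sec φ, giving areal scale sec φ; true area = (apparent area) · cos φ.
True area of crater field: 290000 × cos(43.4°) = 290000 × 0.7266 = 210700 km².
True area of survey plot: 338000 × cos(31°) = 338000 × 0.8572 = 289700 km².
Ratio = 210700 / 289700 ≈ 0.727.

0.727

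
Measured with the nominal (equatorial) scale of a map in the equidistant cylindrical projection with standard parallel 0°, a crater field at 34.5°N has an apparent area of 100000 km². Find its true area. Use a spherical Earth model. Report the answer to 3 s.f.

For the equirectangular projection with φ₀ = 0 (plate carrée), h = 1 along meridians and k = sec φ along parallels.
Areal scale = h·k = 1 × sec φ; at 34.5°, h = 1.000, k = 1.213, so h·k = 1.213.
True area = apparent / (areal scale) = 100000 / 1.213 ≈ 82400 km².

82400 km²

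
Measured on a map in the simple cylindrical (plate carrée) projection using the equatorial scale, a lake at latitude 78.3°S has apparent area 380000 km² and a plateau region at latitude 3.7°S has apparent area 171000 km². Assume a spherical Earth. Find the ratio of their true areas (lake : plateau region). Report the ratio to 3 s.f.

On the plate carrée, areal scale = h·k = 1 × sec φ, so true area = apparent × cos φ.
True area of lake: 380000 × cos(78.3°) = 380000 × 0.2028 = 77060 km².
True area of plateau region: 171000 × cos(3.7°) = 171000 × 0.9979 = 170600 km².
Ratio = 77060 / 170600 ≈ 0.452.

0.452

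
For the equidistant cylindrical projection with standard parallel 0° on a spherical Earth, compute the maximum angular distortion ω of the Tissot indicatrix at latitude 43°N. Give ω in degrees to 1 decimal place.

In the plate carrée (x = Rλ, y = Rφ), meridians are true-scale (h = 1) and parallels are stretched by k = sec φ.
At 43°: h = 1.000, k = 1.367; principal scales a = 1.367, b = 1.000.
sin(ω/2) = (a − b)/(a + b) = 0.3673/2.367 = 0.1552, so ω = 2 arcsin(0.1552) ≈ 17.9°.

17.9°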